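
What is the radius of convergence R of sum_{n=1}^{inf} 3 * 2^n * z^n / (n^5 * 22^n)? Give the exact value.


Step 1: General term a_n = 3 * 2^n / (n^5 * 22^n)
Step 2: By the root test, |a_n|^(1/n) = 3^(1/n) * 2 / (n^(5/n) * 22) -> 2/22 as n -> infinity (since 3^(1/n) -> 1 and n^(5/n) -> 1)
Step 3: R = 1/lim|a_n|^(1/n) = 22/2 = 11

11


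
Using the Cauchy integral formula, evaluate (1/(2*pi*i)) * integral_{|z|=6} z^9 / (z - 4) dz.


Step 1: f(z) = z^9, a = 4 is inside |z| = 6
Step 2: By Cauchy integral formula: (1/(2pi*i)) * integral = f(a)
Step 3: f(4) = 4^9 = 262144

262144


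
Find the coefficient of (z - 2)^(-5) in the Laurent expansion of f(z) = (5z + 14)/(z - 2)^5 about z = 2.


Step 1: Write the numerator in powers of (z - 2): 5z + 14 = 5(z - 2) + (5*2 + 14) = 5(z - 2) + 24
Step 2: Divide by (z - 2)^5: f(z) = 24(z - 2)^(-5) + 5(z - 2)^(-4)
Step 3: This finite sum is the Laurent series of f about z = 2.
Step 4: Coefficient of (z - 2)^(-5) = 5*2 + 14 = 24

24


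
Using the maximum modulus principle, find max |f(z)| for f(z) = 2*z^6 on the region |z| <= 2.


Step 1: On |z| = 2, |f(z)| = 2 * |z|^6 = 2 * 2^6
Step 2: By maximum modulus principle, maximum is on boundary.
Step 3: Maximum = 2 * 64 = 128

128


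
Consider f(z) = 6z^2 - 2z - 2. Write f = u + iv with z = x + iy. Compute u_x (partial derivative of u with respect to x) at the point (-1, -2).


Step 1: f(z) = 6(x+iy)^2 - 2(x+iy) - 2
Step 2: u = 6(x^2 - y^2) - 2x - 2
Step 3: u_x = 12x - 2
Step 4: At (-1, -2): u_x = -12 - 2 = -14

-14


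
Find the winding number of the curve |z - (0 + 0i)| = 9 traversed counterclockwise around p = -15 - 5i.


Step 1: Center c = (0, 0), radius = 9
Step 2: |p - c|^2 = (-15)^2 + (-5)^2 = 250
Step 3: r^2 = 81
Step 4: |p-c| > r so winding number = 0

0


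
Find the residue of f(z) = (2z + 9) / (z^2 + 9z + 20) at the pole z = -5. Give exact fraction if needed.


Step 1: Q(z) = z^2 + 9z + 20 = (z + 5)(z + 4)
Step 2: Q'(z) = 2z + 9
Step 3: Q'(-5) = -1, P(-5) = -1
Step 4: Res = P(-5)/Q'(-5) = -1/(-1) = 1

1


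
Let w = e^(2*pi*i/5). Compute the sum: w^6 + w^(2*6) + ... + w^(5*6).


Step 1: The sum sum_{j=1}^{n} w^(k*j) equals n if n | k, else 0.
Step 2: Here n = 5, k = 6
Step 3: Does n divide k? 5 | 6 -> False
Step 4: Sum = 0

0


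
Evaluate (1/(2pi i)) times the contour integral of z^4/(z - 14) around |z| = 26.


Step 1: f(z) = z^4, a = 14 is inside |z| = 26
Step 2: By Cauchy integral formula: (1/(2pi*i)) * integral = f(a)
Step 3: f(14) = 14^4 = 38416

38416


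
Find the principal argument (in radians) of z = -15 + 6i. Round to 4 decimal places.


Step 1: z = -15 + 6i
Step 2: arg(z) = atan2(6, -15)
Step 3: arg(z) = 2.7611

2.7611


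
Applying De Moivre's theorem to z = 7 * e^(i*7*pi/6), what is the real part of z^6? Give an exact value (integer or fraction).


Step 1: By De Moivre's theorem, z^6 = 7^6 * e^(i*6*7*pi/6) = 117649 * (cos(7*pi) + i*sin(7*pi))
Step 2: |z|^6 = 7^6 = 117649
Step 3: Reduce the angle mod 2*pi: 7*pi - 6*pi = pi
Step 4: cos(pi) = -1
Step 5: Re(z^6) = 117649 * (-1) = -117649

-117649


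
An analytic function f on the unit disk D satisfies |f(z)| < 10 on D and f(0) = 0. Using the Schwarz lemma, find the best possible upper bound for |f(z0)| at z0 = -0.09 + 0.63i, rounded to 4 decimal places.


Step 1: g = f/10 maps D -> D with g(0) = 0, so by the Schwarz lemma |g(z)| <= |z|, i.e. |f(z)| <= 10|z|; this is sharp (f(z) = 10z).
Step 2: |z0|^2 = (-0.09)^2 + 0.63^2 = 0.405
Step 3: |z0| = sqrt(0.405) = 0.636396
Step 4: Best bound = 10 * |z0| = 10 * 0.636396 = 6.364

6.364


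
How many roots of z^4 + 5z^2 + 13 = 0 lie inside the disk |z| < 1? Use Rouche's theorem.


Step 1: On |z| = 1 the three terms have sizes |z^4| = 1^4 = 1, |5z^2| = 5*1^2 = 5, |13| = 13
Step 2: The dominant term is g(z) = 13; let h(z) = z^4 + 5z^2 so f = g + h
Step 3: On |z| = 1: |g| = 13 and |h| <= 1 + 5 = 6
Step 4: Since 13 > 6, |h| < |g| on |z| = 1, so by Rouche f has the same number of zeros as g inside |z| < 1
Step 5: g(z) = 13 is a nonzero constant with no zeros inside |z| < 1. Answer = 0

0


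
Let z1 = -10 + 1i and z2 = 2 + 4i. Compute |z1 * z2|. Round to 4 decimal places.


Step 1: |z1| = sqrt((-10)^2 + 1^2) = sqrt(101)
Step 2: |z2| = sqrt(2^2 + 4^2) = sqrt(20)
Step 3: |z1*z2| = |z1|*|z2| = sqrt(101) * sqrt(20) = sqrt(101 * 20) = sqrt(2020)
Step 4: = 44.9444

44.9444


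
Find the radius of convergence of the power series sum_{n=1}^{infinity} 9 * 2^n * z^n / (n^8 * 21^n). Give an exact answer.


Step 1: General term a_n = 9 * 2^n / (n^8 * 21^n)
Step 2: By the root test, |a_n|^(1/n) = 9^(1/n) * 2 / (n^(8/n) * 21) -> 2/21 as n -> infinity (since 9^(1/n) -> 1 and n^(8/n) -> 1)
Step 3: R = 1/lim|a_n|^(1/n) = 21/2

21/2


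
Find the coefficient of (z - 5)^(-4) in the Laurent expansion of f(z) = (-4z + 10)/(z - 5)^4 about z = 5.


Step 1: Write the numerator in powers of (z - 5): -4z + 10 = -4(z - 5) + (-4*5 + 10) = -4(z - 5) - 10
Step 2: Divide by (z - 5)^4: f(z) = -10(z - 5)^(-4) - 4(z - 5)^(-3)
Step 3: This finite sum is the Laurent series of f about z = 5.
Step 4: Coefficient of (z - 5)^(-4) = -4*5 + 10 = -10

-10


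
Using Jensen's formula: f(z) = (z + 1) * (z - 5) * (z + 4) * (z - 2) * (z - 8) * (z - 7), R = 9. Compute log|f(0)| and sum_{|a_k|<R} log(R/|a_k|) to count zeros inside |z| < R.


Jensen's formula: (1/2pi)*integral log|f(Re^it)|dt = log|f(0)| + sum_{|a_k|<R} log(R/|a_k|)
Step 1: f(0) = 1 * (-5) * 4 * (-2) * (-8) * (-7) = 2240
Step 2: log|f(0)| = log|-1| + log|5| + log|-4| + log|2| + log|8| + log|7| = 7.7142
Step 3: Zeros inside |z| < 9: -1, 5, -4, 2, 8, 7
Step 4: Jensen sum = log(9/1) + log(9/5) + log(9/4) + log(9/2) + log(9/8) + log(9/7) = 5.4691
Step 5: n(R) = number of terms in the Jensen sum = count of zeros inside |z| < 9 = 6

6


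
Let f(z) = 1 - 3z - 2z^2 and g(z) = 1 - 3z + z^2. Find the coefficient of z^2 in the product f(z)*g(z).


Step 1: z^2 term in f*g comes from: (1)*(z^2) + (-3z)*(-3z) + (-2z^2)*(1)
Step 2: = 1 + 9 - 2
Step 3: = 8

8


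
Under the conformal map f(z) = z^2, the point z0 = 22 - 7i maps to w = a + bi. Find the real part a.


Step 1: z0 = 22 - 7i
Step 2: z0^2 = 22^2 - (-7)^2 - 308i
Step 3: real part = 484 - 49 = 435

435


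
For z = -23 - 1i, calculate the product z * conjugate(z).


Step 1: conj(z) = -23 + 1i
Step 2: z * conj(z) = (-23)^2 + (-1)^2
Step 3: = 529 + 1 = 530

530


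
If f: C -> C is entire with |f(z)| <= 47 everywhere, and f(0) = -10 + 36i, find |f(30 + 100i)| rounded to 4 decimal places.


Step 1: By Liouville's theorem, a bounded entire function is constant.
Step 2: f(z) = f(0) = -10 + 36i for all z.
Step 3: |f(w)| = |-10 + 36i| = sqrt(100 + 1296)
Step 4: = 37.3631

37.3631


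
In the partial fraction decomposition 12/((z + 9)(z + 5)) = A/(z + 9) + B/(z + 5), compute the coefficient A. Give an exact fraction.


Step 1: Multiply both sides by (z + 9) and set z = -9
Step 2: A = 12 / (-9 + 5)
Step 3: A = 12 / (-4)
Step 4: A = -3

-3


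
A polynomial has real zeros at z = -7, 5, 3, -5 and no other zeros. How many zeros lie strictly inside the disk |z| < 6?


Step 1: Check each root:
  z = -7: |-7| = 7 >= 6
  z = 5: |5| = 5 < 6
  z = 3: |3| = 3 < 6
  z = -5: |-5| = 5 < 6
Step 2: Count = 3

3


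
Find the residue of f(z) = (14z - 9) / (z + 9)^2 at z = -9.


Step 1: Pole of order 2 at z = -9
Step 2: Res = lim d/dz [(z + 9)^2 * f(z)] as z -> -9
Step 3: (z + 9)^2 * f(z) = 14z - 9
Step 4: d/dz[14z - 9] = 14

14


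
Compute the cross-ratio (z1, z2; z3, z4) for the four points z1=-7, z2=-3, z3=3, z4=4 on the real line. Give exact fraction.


Step 1: (z1-z3)(z2-z4) = (-10) * (-7) = 70
Step 2: (z1-z4)(z2-z3) = (-11) * (-6) = 66
Step 3: Cross-ratio = 70/66 = 35/33

35/33


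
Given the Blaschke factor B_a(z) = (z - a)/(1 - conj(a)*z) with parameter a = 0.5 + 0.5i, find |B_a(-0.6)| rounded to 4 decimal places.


Step 1: Numerator z0 - a = -0.6 - (0.5 + 0.5i) = -1.1 - 0.5i
Step 2: Denominator 1 - conj(a)*z0 = 1 - (0.5 - 0.5i)*(-0.6) = 1.3 - 0.3i
Step 3: |z0 - a|^2 = (-1.1)^2 + (-0.5)^2 = 1.46; |1 - conj(a)*z0|^2 = 1.3^2 + (-0.3)^2 = 1.78
Step 4: |B_a(-0.6)| = sqrt(1.46 / 1.78) = sqrt(0.820225)
Step 5: = 0.9057

0.9057


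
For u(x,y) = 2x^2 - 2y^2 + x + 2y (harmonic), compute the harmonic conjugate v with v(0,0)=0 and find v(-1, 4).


Step 1: v_x = -u_y = 4y - 2
Step 2: v_y = u_x = 4x + 1
Step 3: v = 4xy - 2x + y + C
Step 4: v(0,0) = 0 => C = 0
Step 5: v(-1, 4) = -10

-10


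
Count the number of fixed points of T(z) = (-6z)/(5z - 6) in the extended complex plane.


Step 1: Fixed points satisfy T(z) = z
Step 2: 5z^2 = 0
Step 3: Discriminant = 0^2 - 4*5*0 = 0
Step 4: Number of fixed points = 1

1


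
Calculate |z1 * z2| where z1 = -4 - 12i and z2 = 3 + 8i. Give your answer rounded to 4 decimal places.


Step 1: |z1| = sqrt((-4)^2 + (-12)^2) = sqrt(160)
Step 2: |z2| = sqrt(3^2 + 8^2) = sqrt(73)
Step 3: |z1*z2| = |z1|*|z2| = sqrt(160) * sqrt(73) = sqrt(160 * 73) = sqrt(11680)
Step 4: = 108.074

108.074


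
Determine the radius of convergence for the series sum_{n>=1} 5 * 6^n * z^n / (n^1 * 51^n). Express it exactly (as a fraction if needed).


Step 1: General term a_n = 5 * 6^n / (n^1 * 51^n)
Step 2: By the root test, |a_n|^(1/n) = 5^(1/n) * 6 / (n^(1/n) * 51) -> 6/51 as n -> infinity (since 5^(1/n) -> 1 and n^(1/n) -> 1)
Step 3: R = 1/lim|a_n|^(1/n) = 51/6 = 17/2

17/2


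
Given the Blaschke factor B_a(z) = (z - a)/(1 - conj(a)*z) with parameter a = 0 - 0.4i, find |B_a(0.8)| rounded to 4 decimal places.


Step 1: Numerator z0 - a = 0.8 - (0 - 0.4i) = 0.8 + 0.4i
Step 2: Denominator 1 - conj(a)*z0 = 1 - (0 + 0.4i)*0.8 = 1 - 0.32i
Step 3: |z0 - a|^2 = 0.8^2 + 0.4^2 = 0.8; |1 - conj(a)*z0|^2 = 1^2 + (-0.32)^2 = 1.1024
Step 4: |B_a(0.8)| = sqrt(0.8 / 1.1024) = sqrt(0.725689)
Step 5: = 0.8519

0.8519


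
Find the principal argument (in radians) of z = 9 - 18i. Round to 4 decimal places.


Step 1: z = 9 - 18i
Step 2: arg(z) = atan2(-18, 9)
Step 3: arg(z) = -1.1071

-1.1071


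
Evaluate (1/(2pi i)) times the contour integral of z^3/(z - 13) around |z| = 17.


Step 1: f(z) = z^3, a = 13 is inside |z| = 17
Step 2: By Cauchy integral formula: (1/(2pi*i)) * integral = f(a)
Step 3: f(13) = 13^3 = 2197

2197


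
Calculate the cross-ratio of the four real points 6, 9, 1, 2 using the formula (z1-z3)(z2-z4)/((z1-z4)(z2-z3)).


Step 1: (z1-z3)(z2-z4) = 5 * 7 = 35
Step 2: (z1-z4)(z2-z3) = 4 * 8 = 32
Step 3: Cross-ratio = 35/32 = 35/32

35/32


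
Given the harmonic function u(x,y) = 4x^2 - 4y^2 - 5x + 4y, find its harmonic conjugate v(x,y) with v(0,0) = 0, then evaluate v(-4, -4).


Step 1: v_x = -u_y = 8y - 4
Step 2: v_y = u_x = 8x - 5
Step 3: v = 8xy - 4x - 5y + C
Step 4: v(0,0) = 0 => C = 0
Step 5: v(-4, -4) = 164

164


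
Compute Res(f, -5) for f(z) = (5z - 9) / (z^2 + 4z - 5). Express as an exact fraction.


Step 1: Q(z) = z^2 + 4z - 5 = (z + 5)(z - 1)
Step 2: Q'(z) = 2z + 4
Step 3: Q'(-5) = -6, P(-5) = -34
Step 4: Res = P(-5)/Q'(-5) = -34/(-6) = 17/3

17/3


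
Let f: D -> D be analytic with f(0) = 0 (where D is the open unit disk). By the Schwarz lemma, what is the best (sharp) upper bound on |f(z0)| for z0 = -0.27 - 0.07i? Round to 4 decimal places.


Step 1: Schwarz lemma: if f: D -> D is analytic with f(0) = 0, then |f(z)| <= |z| for all z in D, and this is sharp (f(z) = z).
Step 2: |z0|^2 = (-0.27)^2 + (-0.07)^2 = 0.0778
Step 3: |z0| = sqrt(0.0778) = 0.278927
Step 4: Best bound = |z0| = 0.2789

0.2789


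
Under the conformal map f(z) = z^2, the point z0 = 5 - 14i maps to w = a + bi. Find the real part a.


Step 1: z0 = 5 - 14i
Step 2: z0^2 = 5^2 - (-14)^2 - 140i
Step 3: real part = 25 - 196 = -171

-171


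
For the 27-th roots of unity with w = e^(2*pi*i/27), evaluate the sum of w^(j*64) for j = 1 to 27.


Step 1: The sum sum_{j=1}^{n} w^(k*j) equals n if n | k, else 0.
Step 2: Here n = 27, k = 64
Step 3: Does n divide k? 27 | 64 -> False
Step 4: Sum = 0

0


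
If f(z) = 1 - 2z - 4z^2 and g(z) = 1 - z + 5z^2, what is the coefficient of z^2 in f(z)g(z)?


Step 1: z^2 term in f*g comes from: (1)*(5z^2) + (-2z)*(-z) + (-4z^2)*(1)
Step 2: = 5 + 2 - 4
Step 3: = 3

3


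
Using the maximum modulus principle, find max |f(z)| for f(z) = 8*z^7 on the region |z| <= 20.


Step 1: On |z| = 20, |f(z)| = 8 * |z|^7 = 8 * 20^7
Step 2: By maximum modulus principle, maximum is on boundary.
Step 3: Maximum = 8 * 1280000000 = 10240000000

10240000000


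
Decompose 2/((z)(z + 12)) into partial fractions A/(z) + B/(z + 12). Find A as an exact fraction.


Step 1: Multiply both sides by (z) and set z = 0
Step 2: A = 2 / (0 + 12)
Step 3: A = 2 / 12
Step 4: A = 1/6

1/6


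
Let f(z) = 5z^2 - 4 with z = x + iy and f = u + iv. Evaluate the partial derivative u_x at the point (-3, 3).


Step 1: f(z) = 5(x+iy)^2 - 4
Step 2: u = 5(x^2 - y^2) - 4
Step 3: u_x = 10x + 0
Step 4: At (-3, 3): u_x = -30 + 0 = -30

-30


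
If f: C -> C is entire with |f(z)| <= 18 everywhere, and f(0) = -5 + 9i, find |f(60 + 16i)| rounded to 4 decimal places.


Step 1: By Liouville's theorem, a bounded entire function is constant.
Step 2: f(z) = f(0) = -5 + 9i for all z.
Step 3: |f(w)| = |-5 + 9i| = sqrt(25 + 81)
Step 4: = 10.2956

10.2956


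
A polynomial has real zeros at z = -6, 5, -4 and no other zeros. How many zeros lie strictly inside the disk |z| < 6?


Step 1: Check each root:
  z = -6: |-6| = 6 >= 6
  z = 5: |5| = 5 < 6
  z = -4: |-4| = 4 < 6
Step 2: Count = 2

2


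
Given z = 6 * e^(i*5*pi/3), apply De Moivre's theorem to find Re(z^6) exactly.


Step 1: By De Moivre's theorem, z^6 = 6^6 * e^(i*6*5*pi/3) = 46656 * (cos(10*pi) + i*sin(10*pi))
Step 2: |z|^6 = 6^6 = 46656
Step 3: Reduce the angle mod 2*pi: 10*pi - 10*pi = 0
Step 4: cos(0) = 1
Step 5: Re(z^6) = 46656 * 1 = 46656

46656


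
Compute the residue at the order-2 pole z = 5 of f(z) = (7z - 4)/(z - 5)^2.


Step 1: Pole of order 2 at z = 5
Step 2: Res = lim d/dz [(z - 5)^2 * f(z)] as z -> 5
Step 3: (z - 5)^2 * f(z) = 7z - 4
Step 4: d/dz[7z - 4] = 7

7


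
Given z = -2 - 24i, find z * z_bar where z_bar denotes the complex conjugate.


Step 1: conj(z) = -2 + 24i
Step 2: z * conj(z) = (-2)^2 + (-24)^2
Step 3: = 4 + 576 = 580

580


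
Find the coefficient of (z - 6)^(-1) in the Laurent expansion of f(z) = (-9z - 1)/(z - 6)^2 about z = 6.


Step 1: Write the numerator in powers of (z - 6): -9z - 1 = -9(z - 6) + (-9*6 - 1) = -9(z - 6) - 55
Step 2: Divide by (z - 6)^2: f(z) = -55(z - 6)^(-2) - 9(z - 6)^(-1)
Step 3: This finite sum is the Laurent series of f about z = 6.
Step 4: Coefficient of (z - 6)^(-1) = coefficient of (z - 6) in the re-centred numerator = -9

-9


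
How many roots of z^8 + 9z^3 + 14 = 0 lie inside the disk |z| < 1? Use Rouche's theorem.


Step 1: On |z| = 1 the three terms have sizes |z^8| = 1^8 = 1, |9z^3| = 9*1^3 = 9, |14| = 14
Step 2: The dominant term is g(z) = 14; let h(z) = z^8 + 9z^3 so f = g + h
Step 3: On |z| = 1: |g| = 14 and |h| <= 1 + 9 = 10
Step 4: Since 14 > 10, |h| < |g| on |z| = 1, so by Rouche f has the same number of zeros as g inside |z| < 1
Step 5: g(z) = 14 is a nonzero constant with no zeros inside |z| < 1. Answer = 0

0


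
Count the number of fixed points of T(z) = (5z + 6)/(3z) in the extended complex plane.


Step 1: Fixed points satisfy T(z) = z
Step 2: 3z^2 - 5z - 6 = 0
Step 3: Discriminant = (-5)^2 - 4*3*(-6) = 97
Step 4: Number of fixed points = 2

2


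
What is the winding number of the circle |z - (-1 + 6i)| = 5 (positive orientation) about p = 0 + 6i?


Step 1: Center c = (-1, 6), radius = 5
Step 2: |p - c|^2 = 1^2 + 0^2 = 1
Step 3: r^2 = 25
Step 4: |p-c| < r so winding number = 1

1


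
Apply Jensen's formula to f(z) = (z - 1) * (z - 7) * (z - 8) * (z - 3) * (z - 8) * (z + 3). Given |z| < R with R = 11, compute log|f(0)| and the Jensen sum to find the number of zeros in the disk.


Jensen's formula: (1/2pi)*integral log|f(Re^it)|dt = log|f(0)| + sum_{|a_k|<R} log(R/|a_k|)
Step 1: f(0) = (-1) * (-7) * (-8) * (-3) * (-8) * 3 = -4032
Step 2: log|f(0)| = log|1| + log|7| + log|8| + log|3| + log|8| + log|-3| = 8.302
Step 3: Zeros inside |z| < 11: 1, 7, 8, 3, 8, -3
Step 4: Jensen sum = log(11/1) + log(11/7) + log(11/8) + log(11/3) + log(11/8) + log(11/3) = 6.0854
Step 5: n(R) = number of terms in the Jensen sum = count of zeros inside |z| < 11 = 6

6


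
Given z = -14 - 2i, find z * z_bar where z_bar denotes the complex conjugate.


Step 1: conj(z) = -14 + 2i
Step 2: z * conj(z) = (-14)^2 + (-2)^2
Step 3: = 196 + 4 = 200

200


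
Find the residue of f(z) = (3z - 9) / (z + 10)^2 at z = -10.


Step 1: Pole of order 2 at z = -10
Step 2: Res = lim d/dz [(z + 10)^2 * f(z)] as z -> -10
Step 3: (z + 10)^2 * f(z) = 3z - 9
Step 4: d/dz[3z - 9] = 3

3


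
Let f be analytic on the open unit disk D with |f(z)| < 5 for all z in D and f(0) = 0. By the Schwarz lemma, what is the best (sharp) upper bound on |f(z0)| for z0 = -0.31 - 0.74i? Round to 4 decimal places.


Step 1: g = f/5 maps D -> D with g(0) = 0, so by the Schwarz lemma |g(z)| <= |z|, i.e. |f(z)| <= 5|z|; this is sharp (f(z) = 5z).
Step 2: |z0|^2 = (-0.31)^2 + (-0.74)^2 = 0.6437
Step 3: |z0| = sqrt(0.6437) = 0.802309
Step 4: Best bound = 5 * |z0| = 5 * 0.802309 = 4.0115

4.0115


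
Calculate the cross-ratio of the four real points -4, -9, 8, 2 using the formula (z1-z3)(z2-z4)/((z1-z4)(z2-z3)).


Step 1: (z1-z3)(z2-z4) = (-12) * (-11) = 132
Step 2: (z1-z4)(z2-z3) = (-6) * (-17) = 102
Step 3: Cross-ratio = 132/102 = 22/17

22/17


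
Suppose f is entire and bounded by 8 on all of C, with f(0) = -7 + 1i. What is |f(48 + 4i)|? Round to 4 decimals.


Step 1: By Liouville's theorem, a bounded entire function is constant.
Step 2: f(z) = f(0) = -7 + 1i for all z.
Step 3: |f(w)| = |-7 + 1i| = sqrt(49 + 1)
Step 4: = 7.0711

7.0711


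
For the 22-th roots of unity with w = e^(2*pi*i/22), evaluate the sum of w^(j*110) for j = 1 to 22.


Step 1: The sum sum_{j=1}^{n} w^(k*j) equals n if n | k, else 0.
Step 2: Here n = 22, k = 110
Step 3: Does n divide k? 22 | 110 -> True
Step 4: Sum = 22

22


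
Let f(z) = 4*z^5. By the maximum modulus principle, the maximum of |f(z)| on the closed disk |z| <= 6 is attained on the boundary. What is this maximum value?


Step 1: On |z| = 6, |f(z)| = 4 * |z|^5 = 4 * 6^5
Step 2: By maximum modulus principle, maximum is on boundary.
Step 3: Maximum = 4 * 7776 = 31104

31104


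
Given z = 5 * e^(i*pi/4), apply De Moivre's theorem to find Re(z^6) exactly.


Step 1: By De Moivre's theorem, z^6 = 5^6 * e^(i*6*pi/4) = 15625 * (cos(3*pi/2) + i*sin(3*pi/2))
Step 2: |z|^6 = 5^6 = 15625
Step 3: The angle 3*pi/2 already lies in [0, 2*pi)
Step 4: cos(3*pi/2) = 0
Step 5: Re(z^6) = 15625 * 0 = 0

0


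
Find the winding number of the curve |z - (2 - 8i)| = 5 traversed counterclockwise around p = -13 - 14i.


Step 1: Center c = (2, -8), radius = 5
Step 2: |p - c|^2 = (-15)^2 + (-6)^2 = 261
Step 3: r^2 = 25
Step 4: |p-c| > r so winding number = 0

0


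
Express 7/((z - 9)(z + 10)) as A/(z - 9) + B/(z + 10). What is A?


Step 1: Multiply both sides by (z - 9) and set z = 9
Step 2: A = 7 / (9 + 10)
Step 3: A = 7 / 19
Step 4: A = 7/19

7/19


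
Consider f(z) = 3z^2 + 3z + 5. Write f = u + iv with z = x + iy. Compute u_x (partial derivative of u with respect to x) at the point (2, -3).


Step 1: f(z) = 3(x+iy)^2 + 3(x+iy) + 5
Step 2: u = 3(x^2 - y^2) + 3x + 5
Step 3: u_x = 6x + 3
Step 4: At (2, -3): u_x = 12 + 3 = 15

15


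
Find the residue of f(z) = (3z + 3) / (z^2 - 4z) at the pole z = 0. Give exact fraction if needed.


Step 1: Q(z) = z^2 - 4z = (z)(z - 4)
Step 2: Q'(z) = 2z - 4
Step 3: Q'(0) = -4, P(0) = 3
Step 4: Res = P(0)/Q'(0) = 3/(-4) = -3/4

-3/4


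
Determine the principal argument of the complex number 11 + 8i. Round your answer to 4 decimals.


Step 1: z = 11 + 8i
Step 2: arg(z) = atan2(8, 11)
Step 3: arg(z) = 0.6288

0.6288


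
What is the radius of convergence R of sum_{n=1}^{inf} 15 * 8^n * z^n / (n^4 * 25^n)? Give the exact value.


Step 1: General term a_n = 15 * 8^n / (n^4 * 25^n)
Step 2: By the root test, |a_n|^(1/n) = 15^(1/n) * 8 / (n^(4/n) * 25) -> 8/25 as n -> infinity (since 15^(1/n) -> 1 and n^(4/n) -> 1)
Step 3: R = 1/lim|a_n|^(1/n) = 25/8

25/8


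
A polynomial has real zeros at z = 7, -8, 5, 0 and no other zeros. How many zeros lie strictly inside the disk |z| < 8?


Step 1: Check each root:
  z = 7: |7| = 7 < 8
  z = -8: |-8| = 8 >= 8
  z = 5: |5| = 5 < 8
  z = 0: |0| = 0 < 8
Step 2: Count = 3

3


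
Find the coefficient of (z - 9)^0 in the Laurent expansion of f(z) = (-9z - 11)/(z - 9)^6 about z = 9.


Step 1: Write the numerator in powers of (z - 9): -9z - 11 = -9(z - 9) + (-9*9 - 11) = -9(z - 9) - 92
Step 2: Divide by (z - 9)^6: f(z) = -92(z - 9)^(-6) - 9(z - 9)^(-5)
Step 3: This finite sum is the Laurent series of f about z = 9.
Step 4: Only the powers -6 and -5 appear, so the coefficient of (z - 9)^0 = 0

0


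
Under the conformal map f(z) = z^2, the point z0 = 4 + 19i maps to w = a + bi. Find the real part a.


Step 1: z0 = 4 + 19i
Step 2: z0^2 = 4^2 - 19^2 + 152i
Step 3: real part = 16 - 361 = -345

-345


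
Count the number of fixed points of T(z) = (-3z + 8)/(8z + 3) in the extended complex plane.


Step 1: Fixed points satisfy T(z) = z
Step 2: 8z^2 + 6z - 8 = 0
Step 3: Discriminant = 6^2 - 4*8*(-8) = 292
Step 4: Number of fixed points = 2

2


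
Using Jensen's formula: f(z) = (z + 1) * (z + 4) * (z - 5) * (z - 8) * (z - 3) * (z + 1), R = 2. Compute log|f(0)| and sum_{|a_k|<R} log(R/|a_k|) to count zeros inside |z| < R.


Jensen's formula: (1/2pi)*integral log|f(Re^it)|dt = log|f(0)| + sum_{|a_k|<R} log(R/|a_k|)
Step 1: f(0) = 1 * 4 * (-5) * (-8) * (-3) * 1 = -480
Step 2: log|f(0)| = log|-1| + log|-4| + log|5| + log|8| + log|3| + log|-1| = 6.1738
Step 3: Zeros inside |z| < 2: -1, -1
Step 4: Jensen sum = log(2/1) + log(2/1) = 1.3863
Step 5: n(R) = number of terms in the Jensen sum = count of zeros inside |z| < 2 = 2

2


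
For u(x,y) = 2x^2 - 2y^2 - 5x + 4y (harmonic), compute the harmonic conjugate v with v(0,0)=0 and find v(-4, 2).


Step 1: v_x = -u_y = 4y - 4
Step 2: v_y = u_x = 4x - 5
Step 3: v = 4xy - 4x - 5y + C
Step 4: v(0,0) = 0 => C = 0
Step 5: v(-4, 2) = -26

-26


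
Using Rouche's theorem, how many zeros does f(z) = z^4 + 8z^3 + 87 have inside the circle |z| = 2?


Step 1: On |z| = 2 the three terms have sizes |z^4| = 2^4 = 16, |8z^3| = 8*2^3 = 64, |87| = 87
Step 2: The dominant term is g(z) = 87; let h(z) = z^4 + 8z^3 so f = g + h
Step 3: On |z| = 2: |g| = 87 and |h| <= 16 + 64 = 80
Step 4: Since 87 > 80, |h| < |g| on |z| = 2, so by Rouche f has the same number of zeros as g inside |z| < 2
Step 5: g(z) = 87 is a nonzero constant with no zeros inside |z| < 2. Answer = 0

0


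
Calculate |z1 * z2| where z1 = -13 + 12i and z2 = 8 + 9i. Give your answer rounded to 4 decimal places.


Step 1: |z1| = sqrt((-13)^2 + 12^2) = sqrt(313)
Step 2: |z2| = sqrt(8^2 + 9^2) = sqrt(145)
Step 3: |z1*z2| = |z1|*|z2| = sqrt(313) * sqrt(145) = sqrt(313 * 145) = sqrt(45385)
Step 4: = 213.0376

213.0376


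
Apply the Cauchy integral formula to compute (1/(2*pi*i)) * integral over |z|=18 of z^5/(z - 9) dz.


Step 1: f(z) = z^5, a = 9 is inside |z| = 18
Step 2: By Cauchy integral formula: (1/(2pi*i)) * integral = f(a)
Step 3: f(9) = 9^5 = 59049

59049


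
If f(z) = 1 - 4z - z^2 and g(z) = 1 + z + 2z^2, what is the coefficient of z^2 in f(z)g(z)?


Step 1: z^2 term in f*g comes from: (1)*(2z^2) + (-4z)*(z) + (-z^2)*(1)
Step 2: = 2 - 4 - 1
Step 3: = -3

-3


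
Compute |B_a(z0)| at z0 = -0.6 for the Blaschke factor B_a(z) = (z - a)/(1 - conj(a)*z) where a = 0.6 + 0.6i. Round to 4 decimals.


Step 1: Numerator z0 - a = -0.6 - (0.6 + 0.6i) = -1.2 - 0.6i
Step 2: Denominator 1 - conj(a)*z0 = 1 - (0.6 - 0.6i)*(-0.6) = 1.36 - 0.36i
Step 3: |z0 - a|^2 = (-1.2)^2 + (-0.6)^2 = 1.8; |1 - conj(a)*z0|^2 = 1.36^2 + (-0.36)^2 = 1.9792
Step 4: |B_a(-0.6)| = sqrt(1.8 / 1.9792) = sqrt(0.909458)
Step 5: = 0.9537

0.9537


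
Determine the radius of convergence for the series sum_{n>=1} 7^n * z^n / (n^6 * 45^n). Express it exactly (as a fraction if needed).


Step 1: General term a_n = 7^n / (n^6 * 45^n)
Step 2: By the root test, |a_n|^(1/n) = 7 / (n^(6/n) * 45) -> 7/45 as n -> infinity (since n^(6/n) -> 1)
Step 3: R = 1/lim|a_n|^(1/n) = 45/7

45/7


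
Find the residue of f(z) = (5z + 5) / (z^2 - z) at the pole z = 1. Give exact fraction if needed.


Step 1: Q(z) = z^2 - z = (z - 1)(z)
Step 2: Q'(z) = 2z - 1
Step 3: Q'(1) = 1, P(1) = 10
Step 4: Res = P(1)/Q'(1) = 10/1 = 10

10


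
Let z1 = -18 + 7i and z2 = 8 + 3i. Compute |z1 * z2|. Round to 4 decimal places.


Step 1: |z1| = sqrt((-18)^2 + 7^2) = sqrt(373)
Step 2: |z2| = sqrt(8^2 + 3^2) = sqrt(73)
Step 3: |z1*z2| = |z1|*|z2| = sqrt(373) * sqrt(73) = sqrt(373 * 73) = sqrt(27229)
Step 4: = 165.0121

165.0121


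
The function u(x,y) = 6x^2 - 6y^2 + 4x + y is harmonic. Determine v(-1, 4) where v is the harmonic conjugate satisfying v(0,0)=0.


Step 1: v_x = -u_y = 12y - 1
Step 2: v_y = u_x = 12x + 4
Step 3: v = 12xy - x + 4y + C
Step 4: v(0,0) = 0 => C = 0
Step 5: v(-1, 4) = -31

-31


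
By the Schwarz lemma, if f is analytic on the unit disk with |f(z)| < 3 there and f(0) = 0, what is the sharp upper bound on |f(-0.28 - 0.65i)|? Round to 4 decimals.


Step 1: g = f/3 maps D -> D with g(0) = 0, so by the Schwarz lemma |g(z)| <= |z|, i.e. |f(z)| <= 3|z|; this is sharp (f(z) = 3z).
Step 2: |z0|^2 = (-0.28)^2 + (-0.65)^2 = 0.5009
Step 3: |z0| = sqrt(0.5009) = 0.707743
Step 4: Best bound = 3 * |z0| = 3 * 0.707743 = 2.1232

2.1232


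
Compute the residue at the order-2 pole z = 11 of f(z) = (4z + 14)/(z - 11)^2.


Step 1: Pole of order 2 at z = 11
Step 2: Res = lim d/dz [(z - 11)^2 * f(z)] as z -> 11
Step 3: (z - 11)^2 * f(z) = 4z + 14
Step 4: d/dz[4z + 14] = 4

4


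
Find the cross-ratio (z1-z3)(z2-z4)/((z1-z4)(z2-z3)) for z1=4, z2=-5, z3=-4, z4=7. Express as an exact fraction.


Step 1: (z1-z3)(z2-z4) = 8 * (-12) = -96
Step 2: (z1-z4)(z2-z3) = (-3) * (-1) = 3
Step 3: Cross-ratio = -96/3 = -32

-32


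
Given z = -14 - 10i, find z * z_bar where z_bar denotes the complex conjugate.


Step 1: conj(z) = -14 + 10i
Step 2: z * conj(z) = (-14)^2 + (-10)^2
Step 3: = 196 + 100 = 296

296


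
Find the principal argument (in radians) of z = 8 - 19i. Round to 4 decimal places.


Step 1: z = 8 - 19i
Step 2: arg(z) = atan2(-19, 8)
Step 3: arg(z) = -1.1723

-1.1723


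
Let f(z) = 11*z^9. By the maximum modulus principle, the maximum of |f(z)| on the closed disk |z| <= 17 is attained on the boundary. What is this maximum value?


Step 1: On |z| = 17, |f(z)| = 11 * |z|^9 = 11 * 17^9
Step 2: By maximum modulus principle, maximum is on boundary.
Step 3: Maximum = 11 * 118587876497 = 1304466641467

1304466641467


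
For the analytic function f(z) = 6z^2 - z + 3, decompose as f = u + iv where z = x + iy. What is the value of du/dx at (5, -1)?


Step 1: f(z) = 6(x+iy)^2 - (x+iy) + 3
Step 2: u = 6(x^2 - y^2) - x + 3
Step 3: u_x = 12x - 1
Step 4: At (5, -1): u_x = 60 - 1 = 59

59


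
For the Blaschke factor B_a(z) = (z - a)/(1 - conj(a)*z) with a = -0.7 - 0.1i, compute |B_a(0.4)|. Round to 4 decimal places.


Step 1: Numerator z0 - a = 0.4 - (-0.7 - 0.1i) = 1.1 + 0.1i
Step 2: Denominator 1 - conj(a)*z0 = 1 - (-0.7 + 0.1i)*0.4 = 1.28 - 0.04i
Step 3: |z0 - a|^2 = 1.1^2 + 0.1^2 = 1.22; |1 - conj(a)*z0|^2 = 1.28^2 + (-0.04)^2 = 1.64
Step 4: |B_a(0.4)| = sqrt(1.22 / 1.64) = sqrt(0.743902)
Step 5: = 0.8625

0.8625


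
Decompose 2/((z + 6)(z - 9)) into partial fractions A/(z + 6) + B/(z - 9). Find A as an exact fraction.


Step 1: Multiply both sides by (z + 6) and set z = -6
Step 2: A = 2 / (-6 - 9)
Step 3: A = 2 / (-15)
Step 4: A = -2/15

-2/15


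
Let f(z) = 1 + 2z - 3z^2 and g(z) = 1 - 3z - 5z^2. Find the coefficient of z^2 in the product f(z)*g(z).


Step 1: z^2 term in f*g comes from: (1)*(-5z^2) + (2z)*(-3z) + (-3z^2)*(1)
Step 2: = -5 - 6 - 3
Step 3: = -14

-14


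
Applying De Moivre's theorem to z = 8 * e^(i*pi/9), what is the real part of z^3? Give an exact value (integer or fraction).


Step 1: By De Moivre's theorem, z^3 = 8^3 * e^(i*3*pi/9) = 512 * (cos(pi/3) + i*sin(pi/3))
Step 2: |z|^3 = 8^3 = 512
Step 3: The angle pi/3 already lies in [0, 2*pi)
Step 4: cos(pi/3) = 1/2
Step 5: Re(z^3) = 512 * 1/2 = 256

256


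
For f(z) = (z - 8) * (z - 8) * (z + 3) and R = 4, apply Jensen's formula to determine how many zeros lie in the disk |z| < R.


Jensen's formula: (1/2pi)*integral log|f(Re^it)|dt = log|f(0)| + sum_{|a_k|<R} log(R/|a_k|)
Step 1: f(0) = (-8) * (-8) * 3 = 192
Step 2: log|f(0)| = log|8| + log|8| + log|-3| = 5.2575
Step 3: Zeros inside |z| < 4: -3
Step 4: Jensen sum = log(4/3) = 0.2877
Step 5: n(R) = number of terms in the Jensen sum = count of zeros inside |z| < 4 = 1

1


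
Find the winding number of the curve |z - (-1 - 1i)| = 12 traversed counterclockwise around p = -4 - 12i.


Step 1: Center c = (-1, -1), radius = 12
Step 2: |p - c|^2 = (-3)^2 + (-11)^2 = 130
Step 3: r^2 = 144
Step 4: |p-c| < r so winding number = 1

1


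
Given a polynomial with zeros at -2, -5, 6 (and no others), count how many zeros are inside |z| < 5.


Step 1: Check each root:
  z = -2: |-2| = 2 < 5
  z = -5: |-5| = 5 >= 5
  z = 6: |6| = 6 >= 5
Step 2: Count = 1

1


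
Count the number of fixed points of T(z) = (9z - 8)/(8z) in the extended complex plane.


Step 1: Fixed points satisfy T(z) = z
Step 2: 8z^2 - 9z + 8 = 0
Step 3: Discriminant = (-9)^2 - 4*8*8 = -175
Step 4: Number of fixed points = 2

2


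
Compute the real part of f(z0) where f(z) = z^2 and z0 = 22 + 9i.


Step 1: z0 = 22 + 9i
Step 2: z0^2 = 22^2 - 9^2 + 396i
Step 3: real part = 484 - 81 = 403

403


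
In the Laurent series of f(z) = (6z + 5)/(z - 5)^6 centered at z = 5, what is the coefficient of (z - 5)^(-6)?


Step 1: Write the numerator in powers of (z - 5): 6z + 5 = 6(z - 5) + (6*5 + 5) = 6(z - 5) + 35
Step 2: Divide by (z - 5)^6: f(z) = 35(z - 5)^(-6) + 6(z - 5)^(-5)
Step 3: This finite sum is the Laurent series of f about z = 5.
Step 4: Coefficient of (z - 5)^(-6) = 6*5 + 5 = 35

35


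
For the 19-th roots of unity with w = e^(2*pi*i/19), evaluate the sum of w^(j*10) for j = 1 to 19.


Step 1: The sum sum_{j=1}^{n} w^(k*j) equals n if n | k, else 0.
Step 2: Here n = 19, k = 10
Step 3: Does n divide k? 19 | 10 -> False
Step 4: Sum = 0

0


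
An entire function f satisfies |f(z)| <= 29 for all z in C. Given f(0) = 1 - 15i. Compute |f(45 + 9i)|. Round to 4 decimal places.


Step 1: By Liouville's theorem, a bounded entire function is constant.
Step 2: f(z) = f(0) = 1 - 15i for all z.
Step 3: |f(w)| = |1 - 15i| = sqrt(1 + 225)
Step 4: = 15.0333

15.0333


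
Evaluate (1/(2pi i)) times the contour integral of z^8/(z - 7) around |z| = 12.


Step 1: f(z) = z^8, a = 7 is inside |z| = 12
Step 2: By Cauchy integral formula: (1/(2pi*i)) * integral = f(a)
Step 3: f(7) = 7^8 = 5764801

5764801


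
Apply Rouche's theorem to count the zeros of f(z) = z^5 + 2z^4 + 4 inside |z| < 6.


Step 1: On |z| = 6 the three terms have sizes |z^5| = 6^5 = 7776, |2z^4| = 2*6^4 = 2592, |4| = 4
Step 2: The dominant term is g(z) = z^5; let h(z) = 2z^4 + 4 so f = g + h
Step 3: On |z| = 6: |g| = 7776 and |h| <= 2592 + 4 = 2596
Step 4: Since 7776 > 2596, |h| < |g| on |z| = 6, so by Rouche f has the same number of zeros as g inside |z| < 6
Step 5: g(z) = z^5 has 5 zeros (all at the origin) inside |z| < 6. Answer = 5

5


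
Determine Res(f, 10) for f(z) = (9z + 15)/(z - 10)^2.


Step 1: Pole of order 2 at z = 10
Step 2: Res = lim d/dz [(z - 10)^2 * f(z)] as z -> 10
Step 3: (z - 10)^2 * f(z) = 9z + 15
Step 4: d/dz[9z + 15] = 9

9


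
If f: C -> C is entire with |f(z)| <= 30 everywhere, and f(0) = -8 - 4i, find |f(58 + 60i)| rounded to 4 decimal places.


Step 1: By Liouville's theorem, a bounded entire function is constant.
Step 2: f(z) = f(0) = -8 - 4i for all z.
Step 3: |f(w)| = |-8 - 4i| = sqrt(64 + 16)
Step 4: = 8.9443

8.9443


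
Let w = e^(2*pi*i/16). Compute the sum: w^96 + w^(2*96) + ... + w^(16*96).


Step 1: The sum sum_{j=1}^{n} w^(k*j) equals n if n | k, else 0.
Step 2: Here n = 16, k = 96
Step 3: Does n divide k? 16 | 96 -> True
Step 4: Sum = 16

16


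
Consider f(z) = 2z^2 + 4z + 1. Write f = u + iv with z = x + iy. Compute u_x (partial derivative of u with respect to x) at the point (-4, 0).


Step 1: f(z) = 2(x+iy)^2 + 4(x+iy) + 1
Step 2: u = 2(x^2 - y^2) + 4x + 1
Step 3: u_x = 4x + 4
Step 4: At (-4, 0): u_x = -16 + 4 = -12

-12


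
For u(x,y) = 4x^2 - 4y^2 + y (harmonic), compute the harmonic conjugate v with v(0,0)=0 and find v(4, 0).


Step 1: v_x = -u_y = 8y - 1
Step 2: v_y = u_x = 8x + 0
Step 3: v = 8xy - x + C
Step 4: v(0,0) = 0 => C = 0
Step 5: v(4, 0) = -4

-4


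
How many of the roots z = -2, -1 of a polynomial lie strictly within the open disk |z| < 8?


Step 1: Check each root:
  z = -2: |-2| = 2 < 8
  z = -1: |-1| = 1 < 8
Step 2: Count = 2

2


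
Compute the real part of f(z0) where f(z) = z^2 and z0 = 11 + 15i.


Step 1: z0 = 11 + 15i
Step 2: z0^2 = 11^2 - 15^2 + 330i
Step 3: real part = 121 - 225 = -104

-104


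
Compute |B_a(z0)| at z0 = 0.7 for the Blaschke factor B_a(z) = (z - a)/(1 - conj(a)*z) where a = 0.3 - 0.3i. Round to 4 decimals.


Step 1: Numerator z0 - a = 0.7 - (0.3 - 0.3i) = 0.4 + 0.3i
Step 2: Denominator 1 - conj(a)*z0 = 1 - (0.3 + 0.3i)*0.7 = 0.79 - 0.21i
Step 3: |z0 - a|^2 = 0.4^2 + 0.3^2 = 0.25; |1 - conj(a)*z0|^2 = 0.79^2 + (-0.21)^2 = 0.6682
Step 4: |B_a(0.7)| = sqrt(0.25 / 0.6682) = sqrt(0.374139)
Step 5: = 0.6117

0.6117


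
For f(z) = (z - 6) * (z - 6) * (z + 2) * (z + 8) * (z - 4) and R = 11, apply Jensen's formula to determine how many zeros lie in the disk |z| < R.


Jensen's formula: (1/2pi)*integral log|f(Re^it)|dt = log|f(0)| + sum_{|a_k|<R} log(R/|a_k|)
Step 1: f(0) = (-6) * (-6) * 2 * 8 * (-4) = -2304
Step 2: log|f(0)| = log|6| + log|6| + log|-2| + log|-8| + log|4| = 7.7424
Step 3: Zeros inside |z| < 11: 6, 6, -2, -8, 4
Step 4: Jensen sum = log(11/6) + log(11/6) + log(11/2) + log(11/8) + log(11/4) = 4.2471
Step 5: n(R) = number of terms in the Jensen sum = count of zeros inside |z| < 11 = 5

5


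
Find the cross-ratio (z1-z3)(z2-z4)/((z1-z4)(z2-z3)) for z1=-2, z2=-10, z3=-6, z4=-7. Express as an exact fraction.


Step 1: (z1-z3)(z2-z4) = 4 * (-3) = -12
Step 2: (z1-z4)(z2-z3) = 5 * (-4) = -20
Step 3: Cross-ratio = 12/20 = 3/5

3/5


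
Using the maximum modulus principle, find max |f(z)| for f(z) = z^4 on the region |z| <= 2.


Step 1: On |z| = 2, |f(z)| = |z|^4 = 2^4
Step 2: By maximum modulus principle, maximum is on boundary.
Step 3: Maximum = 16 = 16

16


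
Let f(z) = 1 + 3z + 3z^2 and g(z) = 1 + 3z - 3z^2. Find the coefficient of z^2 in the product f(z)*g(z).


Step 1: z^2 term in f*g comes from: (1)*(-3z^2) + (3z)*(3z) + (3z^2)*(1)
Step 2: = -3 + 9 + 3
Step 3: = 9

9


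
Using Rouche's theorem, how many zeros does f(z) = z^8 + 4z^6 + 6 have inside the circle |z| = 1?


Step 1: On |z| = 1 the three terms have sizes |z^8| = 1^8 = 1, |4z^6| = 4*1^6 = 4, |6| = 6
Step 2: The dominant term is g(z) = 6; let h(z) = z^8 + 4z^6 so f = g + h
Step 3: On |z| = 1: |g| = 6 and |h| <= 1 + 4 = 5
Step 4: Since 6 > 5, |h| < |g| on |z| = 1, so by Rouche f has the same number of zeros as g inside |z| < 1
Step 5: g(z) = 6 is a nonzero constant with no zeros inside |z| < 1. Answer = 0

0


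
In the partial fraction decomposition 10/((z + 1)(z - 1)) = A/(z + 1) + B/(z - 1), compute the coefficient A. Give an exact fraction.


Step 1: Multiply both sides by (z + 1) and set z = -1
Step 2: A = 10 / (-1 - 1)
Step 3: A = 10 / (-2)
Step 4: A = -5

-5


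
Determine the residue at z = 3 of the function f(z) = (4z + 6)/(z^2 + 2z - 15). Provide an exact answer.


Step 1: Q(z) = z^2 + 2z - 15 = (z - 3)(z + 5)
Step 2: Q'(z) = 2z + 2
Step 3: Q'(3) = 8, P(3) = 18
Step 4: Res = P(3)/Q'(3) = 18/8 = 9/4

9/4


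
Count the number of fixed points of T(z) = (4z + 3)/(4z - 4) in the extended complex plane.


Step 1: Fixed points satisfy T(z) = z
Step 2: 4z^2 - 8z - 3 = 0
Step 3: Discriminant = (-8)^2 - 4*4*(-3) = 112
Step 4: Number of fixed points = 2

2


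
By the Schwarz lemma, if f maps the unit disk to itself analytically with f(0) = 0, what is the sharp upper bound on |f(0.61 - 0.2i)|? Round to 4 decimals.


Step 1: Schwarz lemma: if f: D -> D is analytic with f(0) = 0, then |f(z)| <= |z| for all z in D, and this is sharp (f(z) = z).
Step 2: |z0|^2 = 0.61^2 + (-0.2)^2 = 0.4121
Step 3: |z0| = sqrt(0.4121) = 0.64195
Step 4: Best bound = |z0| = 0.642

0.642


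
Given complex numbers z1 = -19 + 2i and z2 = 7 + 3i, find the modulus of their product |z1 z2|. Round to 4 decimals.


Step 1: |z1| = sqrt((-19)^2 + 2^2) = sqrt(365)
Step 2: |z2| = sqrt(7^2 + 3^2) = sqrt(58)
Step 3: |z1*z2| = |z1|*|z2| = sqrt(365) * sqrt(58) = sqrt(365 * 58) = sqrt(21170)
Step 4: = 145.4991

145.4991


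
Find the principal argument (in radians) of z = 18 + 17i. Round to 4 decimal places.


Step 1: z = 18 + 17i
Step 2: arg(z) = atan2(17, 18)
Step 3: arg(z) = 0.7568

0.7568


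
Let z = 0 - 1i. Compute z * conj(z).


Step 1: conj(z) = 0 + 1i
Step 2: z * conj(z) = 0^2 + (-1)^2
Step 3: = 0 + 1 = 1

1


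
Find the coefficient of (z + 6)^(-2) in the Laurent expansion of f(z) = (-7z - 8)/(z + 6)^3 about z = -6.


Step 1: Write the numerator in powers of (z + 6): -7z - 8 = -7(z + 6) + (-7*(-6) - 8) = -7(z + 6) + 34
Step 2: Divide by (z + 6)^3: f(z) = 34(z + 6)^(-3) - 7(z + 6)^(-2)
Step 3: This finite sum is the Laurent series of f about z = -6.
Step 4: Coefficient of (z + 6)^(-2) = coefficient of (z + 6) in the re-centred numerator = -7

-7


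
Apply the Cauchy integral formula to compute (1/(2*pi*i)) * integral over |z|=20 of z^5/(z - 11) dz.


Step 1: f(z) = z^5, a = 11 is inside |z| = 20
Step 2: By Cauchy integral formula: (1/(2pi*i)) * integral = f(a)
Step 3: f(11) = 11^5 = 161051

161051


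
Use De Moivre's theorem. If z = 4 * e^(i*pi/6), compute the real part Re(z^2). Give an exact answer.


Step 1: By De Moivre's theorem, z^2 = 4^2 * e^(i*2*pi/6) = 16 * (cos(pi/3) + i*sin(pi/3))
Step 2: |z|^2 = 4^2 = 16
Step 3: The angle pi/3 already lies in [0, 2*pi)
Step 4: cos(pi/3) = 1/2
Step 5: Re(z^2) = 16 * 1/2 = 8

8


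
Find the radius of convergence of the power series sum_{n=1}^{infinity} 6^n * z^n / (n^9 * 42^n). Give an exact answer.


Step 1: General term a_n = 6^n / (n^9 * 42^n)
Step 2: By the root test, |a_n|^(1/n) = 6 / (n^(9/n) * 42) -> 6/42 as n -> infinity (since n^(9/n) -> 1)
Step 3: R = 1/lim|a_n|^(1/n) = 42/6 = 7

7


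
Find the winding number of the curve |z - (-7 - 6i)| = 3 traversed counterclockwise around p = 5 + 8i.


Step 1: Center c = (-7, -6), radius = 3
Step 2: |p - c|^2 = 12^2 + 14^2 = 340
Step 3: r^2 = 9
Step 4: |p-c| > r so winding number = 0

0


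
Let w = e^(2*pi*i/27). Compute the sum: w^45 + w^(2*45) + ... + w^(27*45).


Step 1: The sum sum_{j=1}^{n} w^(k*j) equals n if n | k, else 0.
Step 2: Here n = 27, k = 45
Step 3: Does n divide k? 27 | 45 -> False
Step 4: Sum = 0

0


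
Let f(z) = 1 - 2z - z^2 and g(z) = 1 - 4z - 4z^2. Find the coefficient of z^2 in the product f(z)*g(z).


Step 1: z^2 term in f*g comes from: (1)*(-4z^2) + (-2z)*(-4z) + (-z^2)*(1)
Step 2: = -4 + 8 - 1
Step 3: = 3

3


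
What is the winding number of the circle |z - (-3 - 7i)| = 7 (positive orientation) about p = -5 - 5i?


Step 1: Center c = (-3, -7), radius = 7
Step 2: |p - c|^2 = (-2)^2 + 2^2 = 8
Step 3: r^2 = 49
Step 4: |p-c| < r so winding number = 1

1


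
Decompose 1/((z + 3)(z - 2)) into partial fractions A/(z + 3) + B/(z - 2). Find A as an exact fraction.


Step 1: Multiply both sides by (z + 3) and set z = -3
Step 2: A = 1 / (-3 - 2)
Step 3: A = 1 / (-5)
Step 4: A = -1/5

-1/5
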